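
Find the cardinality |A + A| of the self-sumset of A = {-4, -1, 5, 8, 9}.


A + A = {a + a' : a, a' ∈ A}; |A| = 5.
General bounds: 2|A| - 1 ≤ |A + A| ≤ |A|(|A|+1)/2, i.e. 9 ≤ |A + A| ≤ 15.
Lower bound 2|A|-1 is attained iff A is an arithmetic progression.
Enumerate sums a + a' for a ≤ a' (symmetric, so this suffices):
a = -4: -4+-4=-8, -4+-1=-5, -4+5=1, -4+8=4, -4+9=5
a = -1: -1+-1=-2, -1+5=4, -1+8=7, -1+9=8
a = 5: 5+5=10, 5+8=13, 5+9=14
a = 8: 8+8=16, 8+9=17
a = 9: 9+9=18
Distinct sums: {-8, -5, -2, 1, 4, 5, 7, 8, 10, 13, 14, 16, 17, 18}
|A + A| = 14

|A + A| = 14


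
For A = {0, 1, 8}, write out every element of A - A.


A - A = {a - a' : a, a' ∈ A}.
Compute a - a' for each ordered pair (a, a'):
a = 0: 0-0=0, 0-1=-1, 0-8=-8
a = 1: 1-0=1, 1-1=0, 1-8=-7
a = 8: 8-0=8, 8-1=7, 8-8=0
Collecting distinct values (and noting 0 appears from a-a):
A - A = {-8, -7, -1, 0, 1, 7, 8}
|A - A| = 7

A - A = {-8, -7, -1, 0, 1, 7, 8}


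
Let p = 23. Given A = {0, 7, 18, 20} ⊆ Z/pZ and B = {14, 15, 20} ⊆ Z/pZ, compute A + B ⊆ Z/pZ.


Work in Z/23Z: reduce every sum a + b modulo 23.
Enumerate all 12 pairs:
a = 0: 0+14=14, 0+15=15, 0+20=20
a = 7: 7+14=21, 7+15=22, 7+20=4
a = 18: 18+14=9, 18+15=10, 18+20=15
a = 20: 20+14=11, 20+15=12, 20+20=17
Distinct residues collected: {4, 9, 10, 11, 12, 14, 15, 17, 20, 21, 22}
|A + B| = 11 (out of 23 total residues).

A + B = {4, 9, 10, 11, 12, 14, 15, 17, 20, 21, 22}


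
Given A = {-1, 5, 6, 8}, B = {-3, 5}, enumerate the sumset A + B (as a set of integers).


A + B = {a + b : a ∈ A, b ∈ B}.
Enumerate all |A|·|B| = 4·2 = 8 pairs (a, b) and collect distinct sums.
a = -1: -1+-3=-4, -1+5=4
a = 5: 5+-3=2, 5+5=10
a = 6: 6+-3=3, 6+5=11
a = 8: 8+-3=5, 8+5=13
Collecting distinct sums: A + B = {-4, 2, 3, 4, 5, 10, 11, 13}
|A + B| = 8

A + B = {-4, 2, 3, 4, 5, 10, 11, 13}


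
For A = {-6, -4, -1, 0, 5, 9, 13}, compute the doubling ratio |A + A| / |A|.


|A| = 7.
Compute A + A by enumerating all 49 pairs.
A + A = {-12, -10, -8, -7, -6, -5, -4, -2, -1, 0, 1, 3, 4, 5, 7, 8, 9, 10, 12, 13, 14, 18, 22, 26}, so |A + A| = 24.
K = |A + A| / |A| = 24/7 (already in lowest terms) ≈ 3.4286.
Reference: AP of size 7 gives K = 13/7 ≈ 1.8571; a fully generic set of size 7 gives K ≈ 4.0000.

|A| = 7, |A + A| = 24, K = 24/7.


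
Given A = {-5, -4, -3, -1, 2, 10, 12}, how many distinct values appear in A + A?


A + A = {a + a' : a, a' ∈ A}; |A| = 7.
General bounds: 2|A| - 1 ≤ |A + A| ≤ |A|(|A|+1)/2, i.e. 13 ≤ |A + A| ≤ 28.
Lower bound 2|A|-1 is attained iff A is an arithmetic progression.
Enumerate sums a + a' for a ≤ a' (symmetric, so this suffices):
a = -5: -5+-5=-10, -5+-4=-9, -5+-3=-8, -5+-1=-6, -5+2=-3, -5+10=5, -5+12=7
a = -4: -4+-4=-8, -4+-3=-7, -4+-1=-5, -4+2=-2, -4+10=6, -4+12=8
a = -3: -3+-3=-6, -3+-1=-4, -3+2=-1, -3+10=7, -3+12=9
a = -1: -1+-1=-2, -1+2=1, -1+10=9, -1+12=11
a = 2: 2+2=4, 2+10=12, 2+12=14
a = 10: 10+10=20, 10+12=22
a = 12: 12+12=24
Distinct sums: {-10, -9, -8, -7, -6, -5, -4, -3, -2, -1, 1, 4, 5, 6, 7, 8, 9, 11, 12, 14, 20, 22, 24}
|A + A| = 23

|A + A| = 23


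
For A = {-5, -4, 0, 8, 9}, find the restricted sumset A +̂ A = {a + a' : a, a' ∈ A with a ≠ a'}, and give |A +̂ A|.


Restricted sumset: A +̂ A = {a + a' : a ∈ A, a' ∈ A, a ≠ a'}.
Equivalently, take A + A and drop any sum 2a that is achievable ONLY as a + a for a ∈ A (i.e. sums representable only with equal summands).
Enumerate pairs (a, a') with a < a' (symmetric, so each unordered pair gives one sum; this covers all a ≠ a'):
  -5 + -4 = -9
  -5 + 0 = -5
  -5 + 8 = 3
  -5 + 9 = 4
  -4 + 0 = -4
  -4 + 8 = 4
  -4 + 9 = 5
  0 + 8 = 8
  0 + 9 = 9
  8 + 9 = 17
Collected distinct sums: {-9, -5, -4, 3, 4, 5, 8, 9, 17}
|A +̂ A| = 9
(Reference bound: |A +̂ A| ≥ 2|A| - 3 for |A| ≥ 2, with |A| = 5 giving ≥ 7.)

|A +̂ A| = 9


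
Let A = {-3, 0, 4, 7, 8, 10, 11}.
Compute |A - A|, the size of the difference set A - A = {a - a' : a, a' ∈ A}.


A - A = {a - a' : a, a' ∈ A}; |A| = 7.
Bounds: 2|A|-1 ≤ |A - A| ≤ |A|² - |A| + 1, i.e. 13 ≤ |A - A| ≤ 43.
Note: 0 ∈ A - A always (from a - a). The set is symmetric: if d ∈ A - A then -d ∈ A - A.
Enumerate nonzero differences d = a - a' with a > a' (then include -d):
Positive differences: {1, 2, 3, 4, 6, 7, 8, 10, 11, 13, 14}
Full difference set: {0} ∪ (positive diffs) ∪ (negative diffs).
|A - A| = 1 + 2·11 = 23 (matches direct enumeration: 23).

|A - A| = 23


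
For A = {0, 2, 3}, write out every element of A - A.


A - A = {a - a' : a, a' ∈ A}.
Compute a - a' for each ordered pair (a, a'):
a = 0: 0-0=0, 0-2=-2, 0-3=-3
a = 2: 2-0=2, 2-2=0, 2-3=-1
a = 3: 3-0=3, 3-2=1, 3-3=0
Collecting distinct values (and noting 0 appears from a-a):
A - A = {-3, -2, -1, 0, 1, 2, 3}
|A - A| = 7

A - A = {-3, -2, -1, 0, 1, 2, 3}


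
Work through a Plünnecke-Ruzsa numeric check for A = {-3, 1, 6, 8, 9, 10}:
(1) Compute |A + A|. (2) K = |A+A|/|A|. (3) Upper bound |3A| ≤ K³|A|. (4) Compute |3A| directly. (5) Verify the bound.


|A| = 6.
Step 1: Compute A + A by enumerating all 36 pairs.
A + A = {-6, -2, 2, 3, 5, 6, 7, 9, 10, 11, 12, 14, 15, 16, 17, 18, 19, 20}, so |A + A| = 18.
Step 2: Doubling constant K = |A + A|/|A| = 18/6 = 18/6 ≈ 3.0000.
Step 3: Plünnecke-Ruzsa gives |3A| ≤ K³·|A| = (3.0000)³ · 6 ≈ 162.0000.
Step 4: Compute 3A = A + A + A directly by enumerating all triples (a,b,c) ∈ A³; |3A| = 32.
Step 5: Check 32 ≤ 162.0000? Yes ✓.

K = 18/6, Plünnecke-Ruzsa bound K³|A| ≈ 162.0000, |3A| = 32, inequality holds.


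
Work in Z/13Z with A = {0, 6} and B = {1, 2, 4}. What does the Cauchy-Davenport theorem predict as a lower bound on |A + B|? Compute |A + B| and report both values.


Cauchy-Davenport: |A + B| ≥ min(p, |A| + |B| - 1) for A, B nonempty in Z/pZ.
|A| = 2, |B| = 3, p = 13.
CD lower bound = min(13, 2 + 3 - 1) = min(13, 4) = 4.
Compute A + B mod 13 directly:
a = 0: 0+1=1, 0+2=2, 0+4=4
a = 6: 6+1=7, 6+2=8, 6+4=10
A + B = {1, 2, 4, 7, 8, 10}, so |A + B| = 6.
Verify: 6 ≥ 4? Yes ✓.

CD lower bound = 4, actual |A + B| = 6.


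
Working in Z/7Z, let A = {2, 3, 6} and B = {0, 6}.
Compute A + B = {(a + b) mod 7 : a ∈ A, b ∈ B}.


Work in Z/7Z: reduce every sum a + b modulo 7.
Enumerate all 6 pairs:
a = 2: 2+0=2, 2+6=1
a = 3: 3+0=3, 3+6=2
a = 6: 6+0=6, 6+6=5
Distinct residues collected: {1, 2, 3, 5, 6}
|A + B| = 5 (out of 7 total residues).

A + B = {1, 2, 3, 5, 6}


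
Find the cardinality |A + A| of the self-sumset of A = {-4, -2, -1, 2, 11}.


A + A = {a + a' : a, a' ∈ A}; |A| = 5.
General bounds: 2|A| - 1 ≤ |A + A| ≤ |A|(|A|+1)/2, i.e. 9 ≤ |A + A| ≤ 15.
Lower bound 2|A|-1 is attained iff A is an arithmetic progression.
Enumerate sums a + a' for a ≤ a' (symmetric, so this suffices):
a = -4: -4+-4=-8, -4+-2=-6, -4+-1=-5, -4+2=-2, -4+11=7
a = -2: -2+-2=-4, -2+-1=-3, -2+2=0, -2+11=9
a = -1: -1+-1=-2, -1+2=1, -1+11=10
a = 2: 2+2=4, 2+11=13
a = 11: 11+11=22
Distinct sums: {-8, -6, -5, -4, -3, -2, 0, 1, 4, 7, 9, 10, 13, 22}
|A + A| = 14

|A + A| = 14


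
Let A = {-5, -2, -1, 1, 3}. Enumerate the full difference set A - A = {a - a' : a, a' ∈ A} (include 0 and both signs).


A - A = {a - a' : a, a' ∈ A}.
Compute a - a' for each ordered pair (a, a'):
a = -5: -5--5=0, -5--2=-3, -5--1=-4, -5-1=-6, -5-3=-8
a = -2: -2--5=3, -2--2=0, -2--1=-1, -2-1=-3, -2-3=-5
a = -1: -1--5=4, -1--2=1, -1--1=0, -1-1=-2, -1-3=-4
a = 1: 1--5=6, 1--2=3, 1--1=2, 1-1=0, 1-3=-2
a = 3: 3--5=8, 3--2=5, 3--1=4, 3-1=2, 3-3=0
Collecting distinct values (and noting 0 appears from a-a):
A - A = {-8, -6, -5, -4, -3, -2, -1, 0, 1, 2, 3, 4, 5, 6, 8}
|A - A| = 15

A - A = {-8, -6, -5, -4, -3, -2, -1, 0, 1, 2, 3, 4, 5, 6, 8}


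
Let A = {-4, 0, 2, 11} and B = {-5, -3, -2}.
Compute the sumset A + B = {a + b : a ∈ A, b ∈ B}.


A + B = {a + b : a ∈ A, b ∈ B}.
Enumerate all |A|·|B| = 4·3 = 12 pairs (a, b) and collect distinct sums.
a = -4: -4+-5=-9, -4+-3=-7, -4+-2=-6
a = 0: 0+-5=-5, 0+-3=-3, 0+-2=-2
a = 2: 2+-5=-3, 2+-3=-1, 2+-2=0
a = 11: 11+-5=6, 11+-3=8, 11+-2=9
Collecting distinct sums: A + B = {-9, -7, -6, -5, -3, -2, -1, 0, 6, 8, 9}
|A + B| = 11

A + B = {-9, -7, -6, -5, -3, -2, -1, 0, 6, 8, 9}


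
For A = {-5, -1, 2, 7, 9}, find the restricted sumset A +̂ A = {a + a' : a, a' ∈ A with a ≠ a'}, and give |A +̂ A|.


Restricted sumset: A +̂ A = {a + a' : a ∈ A, a' ∈ A, a ≠ a'}.
Equivalently, take A + A and drop any sum 2a that is achievable ONLY as a + a for a ∈ A (i.e. sums representable only with equal summands).
Enumerate pairs (a, a') with a < a' (symmetric, so each unordered pair gives one sum; this covers all a ≠ a'):
  -5 + -1 = -6
  -5 + 2 = -3
  -5 + 7 = 2
  -5 + 9 = 4
  -1 + 2 = 1
  -1 + 7 = 6
  -1 + 9 = 8
  2 + 7 = 9
  2 + 9 = 11
  7 + 9 = 16
Collected distinct sums: {-6, -3, 1, 2, 4, 6, 8, 9, 11, 16}
|A +̂ A| = 10
(Reference bound: |A +̂ A| ≥ 2|A| - 3 for |A| ≥ 2, with |A| = 5 giving ≥ 7.)

|A +̂ A| = 10


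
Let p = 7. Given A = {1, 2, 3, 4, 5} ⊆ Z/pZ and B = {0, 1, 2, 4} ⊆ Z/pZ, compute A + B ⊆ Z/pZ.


Work in Z/7Z: reduce every sum a + b modulo 7.
Enumerate all 20 pairs:
a = 1: 1+0=1, 1+1=2, 1+2=3, 1+4=5
a = 2: 2+0=2, 2+1=3, 2+2=4, 2+4=6
a = 3: 3+0=3, 3+1=4, 3+2=5, 3+4=0
a = 4: 4+0=4, 4+1=5, 4+2=6, 4+4=1
a = 5: 5+0=5, 5+1=6, 5+2=0, 5+4=2
Distinct residues collected: {0, 1, 2, 3, 4, 5, 6}
|A + B| = 7 (out of 7 total residues).

A + B = {0, 1, 2, 3, 4, 5, 6}


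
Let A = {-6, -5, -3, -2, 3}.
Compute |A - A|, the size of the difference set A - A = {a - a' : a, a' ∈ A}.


A - A = {a - a' : a, a' ∈ A}; |A| = 5.
Bounds: 2|A|-1 ≤ |A - A| ≤ |A|² - |A| + 1, i.e. 9 ≤ |A - A| ≤ 21.
Note: 0 ∈ A - A always (from a - a). The set is symmetric: if d ∈ A - A then -d ∈ A - A.
Enumerate nonzero differences d = a - a' with a > a' (then include -d):
Positive differences: {1, 2, 3, 4, 5, 6, 8, 9}
Full difference set: {0} ∪ (positive diffs) ∪ (negative diffs).
|A - A| = 1 + 2·8 = 17 (matches direct enumeration: 17).

|A - A| = 17


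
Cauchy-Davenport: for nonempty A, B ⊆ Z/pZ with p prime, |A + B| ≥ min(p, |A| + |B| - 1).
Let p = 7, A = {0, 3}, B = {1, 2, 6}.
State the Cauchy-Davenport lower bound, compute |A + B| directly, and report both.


Cauchy-Davenport: |A + B| ≥ min(p, |A| + |B| - 1) for A, B nonempty in Z/pZ.
|A| = 2, |B| = 3, p = 7.
CD lower bound = min(7, 2 + 3 - 1) = min(7, 4) = 4.
Compute A + B mod 7 directly:
a = 0: 0+1=1, 0+2=2, 0+6=6
a = 3: 3+1=4, 3+2=5, 3+6=2
A + B = {1, 2, 4, 5, 6}, so |A + B| = 5.
Verify: 5 ≥ 4? Yes ✓.

CD lower bound = 4, actual |A + B| = 5.


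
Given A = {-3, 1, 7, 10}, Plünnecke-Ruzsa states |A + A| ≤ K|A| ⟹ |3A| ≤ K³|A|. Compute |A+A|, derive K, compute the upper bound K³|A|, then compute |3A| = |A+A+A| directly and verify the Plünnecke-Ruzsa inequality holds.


|A| = 4.
Step 1: Compute A + A by enumerating all 16 pairs.
A + A = {-6, -2, 2, 4, 7, 8, 11, 14, 17, 20}, so |A + A| = 10.
Step 2: Doubling constant K = |A + A|/|A| = 10/4 = 10/4 ≈ 2.5000.
Step 3: Plünnecke-Ruzsa gives |3A| ≤ K³·|A| = (2.5000)³ · 4 ≈ 62.5000.
Step 4: Compute 3A = A + A + A directly by enumerating all triples (a,b,c) ∈ A³; |3A| = 19.
Step 5: Check 19 ≤ 62.5000? Yes ✓.

K = 10/4, Plünnecke-Ruzsa bound K³|A| ≈ 62.5000, |3A| = 19, inequality holds.


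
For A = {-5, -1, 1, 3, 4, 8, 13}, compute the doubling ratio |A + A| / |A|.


|A| = 7.
Compute A + A by enumerating all 49 pairs.
A + A = {-10, -6, -4, -2, -1, 0, 2, 3, 4, 5, 6, 7, 8, 9, 11, 12, 14, 16, 17, 21, 26}, so |A + A| = 21.
K = |A + A| / |A| = 21/7 = 3/1 ≈ 3.0000.
Reference: AP of size 7 gives K = 13/7 ≈ 1.8571; a fully generic set of size 7 gives K ≈ 4.0000.

|A| = 7, |A + A| = 21, K = 21/7 = 3/1.


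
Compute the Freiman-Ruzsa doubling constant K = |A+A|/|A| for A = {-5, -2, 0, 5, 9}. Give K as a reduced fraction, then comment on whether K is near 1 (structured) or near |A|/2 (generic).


|A| = 5.
Compute A + A by enumerating all 25 pairs.
A + A = {-10, -7, -5, -4, -2, 0, 3, 4, 5, 7, 9, 10, 14, 18}, so |A + A| = 14.
K = |A + A| / |A| = 14/5 (already in lowest terms) ≈ 2.8000.
Reference: AP of size 5 gives K = 9/5 ≈ 1.8000; a fully generic set of size 5 gives K ≈ 3.0000.

|A| = 5, |A + A| = 14, K = 14/5.


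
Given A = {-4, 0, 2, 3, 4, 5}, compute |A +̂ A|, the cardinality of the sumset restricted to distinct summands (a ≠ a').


Restricted sumset: A +̂ A = {a + a' : a ∈ A, a' ∈ A, a ≠ a'}.
Equivalently, take A + A and drop any sum 2a that is achievable ONLY as a + a for a ∈ A (i.e. sums representable only with equal summands).
Enumerate pairs (a, a') with a < a' (symmetric, so each unordered pair gives one sum; this covers all a ≠ a'):
  -4 + 0 = -4
  -4 + 2 = -2
  -4 + 3 = -1
  -4 + 4 = 0
  -4 + 5 = 1
  0 + 2 = 2
  0 + 3 = 3
  0 + 4 = 4
  0 + 5 = 5
  2 + 3 = 5
  2 + 4 = 6
  2 + 5 = 7
  3 + 4 = 7
  3 + 5 = 8
  4 + 5 = 9
Collected distinct sums: {-4, -2, -1, 0, 1, 2, 3, 4, 5, 6, 7, 8, 9}
|A +̂ A| = 13
(Reference bound: |A +̂ A| ≥ 2|A| - 3 for |A| ≥ 2, with |A| = 6 giving ≥ 9.)

|A +̂ A| = 13


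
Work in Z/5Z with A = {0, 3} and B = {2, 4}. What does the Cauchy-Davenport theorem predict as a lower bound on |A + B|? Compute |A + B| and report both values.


Cauchy-Davenport: |A + B| ≥ min(p, |A| + |B| - 1) for A, B nonempty in Z/pZ.
|A| = 2, |B| = 2, p = 5.
CD lower bound = min(5, 2 + 2 - 1) = min(5, 3) = 3.
Compute A + B mod 5 directly:
a = 0: 0+2=2, 0+4=4
a = 3: 3+2=0, 3+4=2
A + B = {0, 2, 4}, so |A + B| = 3.
Verify: 3 ≥ 3? Yes ✓.

CD lower bound = 3, actual |A + B| = 3.


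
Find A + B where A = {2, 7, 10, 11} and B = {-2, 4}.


A + B = {a + b : a ∈ A, b ∈ B}.
Enumerate all |A|·|B| = 4·2 = 8 pairs (a, b) and collect distinct sums.
a = 2: 2+-2=0, 2+4=6
a = 7: 7+-2=5, 7+4=11
a = 10: 10+-2=8, 10+4=14
a = 11: 11+-2=9, 11+4=15
Collecting distinct sums: A + B = {0, 5, 6, 8, 9, 11, 14, 15}
|A + B| = 8

A + B = {0, 5, 6, 8, 9, 11, 14, 15}


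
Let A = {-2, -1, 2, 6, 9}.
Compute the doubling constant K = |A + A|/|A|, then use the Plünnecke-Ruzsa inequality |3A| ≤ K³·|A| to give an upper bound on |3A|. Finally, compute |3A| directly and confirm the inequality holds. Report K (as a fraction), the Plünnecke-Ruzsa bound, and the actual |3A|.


|A| = 5.
Step 1: Compute A + A by enumerating all 25 pairs.
A + A = {-4, -3, -2, 0, 1, 4, 5, 7, 8, 11, 12, 15, 18}, so |A + A| = 13.
Step 2: Doubling constant K = |A + A|/|A| = 13/5 = 13/5 ≈ 2.6000.
Step 3: Plünnecke-Ruzsa gives |3A| ≤ K³·|A| = (2.6000)³ · 5 ≈ 87.8800.
Step 4: Compute 3A = A + A + A directly by enumerating all triples (a,b,c) ∈ A³; |3A| = 25.
Step 5: Check 25 ≤ 87.8800? Yes ✓.

K = 13/5, Plünnecke-Ruzsa bound K³|A| ≈ 87.8800, |3A| = 25, inequality holds.


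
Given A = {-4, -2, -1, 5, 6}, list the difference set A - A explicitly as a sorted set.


A - A = {a - a' : a, a' ∈ A}.
Compute a - a' for each ordered pair (a, a'):
a = -4: -4--4=0, -4--2=-2, -4--1=-3, -4-5=-9, -4-6=-10
a = -2: -2--4=2, -2--2=0, -2--1=-1, -2-5=-7, -2-6=-8
a = -1: -1--4=3, -1--2=1, -1--1=0, -1-5=-6, -1-6=-7
a = 5: 5--4=9, 5--2=7, 5--1=6, 5-5=0, 5-6=-1
a = 6: 6--4=10, 6--2=8, 6--1=7, 6-5=1, 6-6=0
Collecting distinct values (and noting 0 appears from a-a):
A - A = {-10, -9, -8, -7, -6, -3, -2, -1, 0, 1, 2, 3, 6, 7, 8, 9, 10}
|A - A| = 17

A - A = {-10, -9, -8, -7, -6, -3, -2, -1, 0, 1, 2, 3, 6, 7, 8, 9, 10}


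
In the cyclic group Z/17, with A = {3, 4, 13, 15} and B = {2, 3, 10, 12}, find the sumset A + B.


Work in Z/17Z: reduce every sum a + b modulo 17.
Enumerate all 16 pairs:
a = 3: 3+2=5, 3+3=6, 3+10=13, 3+12=15
a = 4: 4+2=6, 4+3=7, 4+10=14, 4+12=16
a = 13: 13+2=15, 13+3=16, 13+10=6, 13+12=8
a = 15: 15+2=0, 15+3=1, 15+10=8, 15+12=10
Distinct residues collected: {0, 1, 5, 6, 7, 8, 10, 13, 14, 15, 16}
|A + B| = 11 (out of 17 total residues).

A + B = {0, 1, 5, 6, 7, 8, 10, 13, 14, 15, 16}


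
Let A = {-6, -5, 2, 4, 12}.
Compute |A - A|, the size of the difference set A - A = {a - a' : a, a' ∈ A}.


A - A = {a - a' : a, a' ∈ A}; |A| = 5.
Bounds: 2|A|-1 ≤ |A - A| ≤ |A|² - |A| + 1, i.e. 9 ≤ |A - A| ≤ 21.
Note: 0 ∈ A - A always (from a - a). The set is symmetric: if d ∈ A - A then -d ∈ A - A.
Enumerate nonzero differences d = a - a' with a > a' (then include -d):
Positive differences: {1, 2, 7, 8, 9, 10, 17, 18}
Full difference set: {0} ∪ (positive diffs) ∪ (negative diffs).
|A - A| = 1 + 2·8 = 17 (matches direct enumeration: 17).

|A - A| = 17


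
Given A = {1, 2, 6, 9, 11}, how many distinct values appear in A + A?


A + A = {a + a' : a, a' ∈ A}; |A| = 5.
General bounds: 2|A| - 1 ≤ |A + A| ≤ |A|(|A|+1)/2, i.e. 9 ≤ |A + A| ≤ 15.
Lower bound 2|A|-1 is attained iff A is an arithmetic progression.
Enumerate sums a + a' for a ≤ a' (symmetric, so this suffices):
a = 1: 1+1=2, 1+2=3, 1+6=7, 1+9=10, 1+11=12
a = 2: 2+2=4, 2+6=8, 2+9=11, 2+11=13
a = 6: 6+6=12, 6+9=15, 6+11=17
a = 9: 9+9=18, 9+11=20
a = 11: 11+11=22
Distinct sums: {2, 3, 4, 7, 8, 10, 11, 12, 13, 15, 17, 18, 20, 22}
|A + A| = 14

|A + A| = 14


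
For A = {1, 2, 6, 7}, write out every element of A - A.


A - A = {a - a' : a, a' ∈ A}.
Compute a - a' for each ordered pair (a, a'):
a = 1: 1-1=0, 1-2=-1, 1-6=-5, 1-7=-6
a = 2: 2-1=1, 2-2=0, 2-6=-4, 2-7=-5
a = 6: 6-1=5, 6-2=4, 6-6=0, 6-7=-1
a = 7: 7-1=6, 7-2=5, 7-6=1, 7-7=0
Collecting distinct values (and noting 0 appears from a-a):
A - A = {-6, -5, -4, -1, 0, 1, 4, 5, 6}
|A - A| = 9

A - A = {-6, -5, -4, -1, 0, 1, 4, 5, 6}


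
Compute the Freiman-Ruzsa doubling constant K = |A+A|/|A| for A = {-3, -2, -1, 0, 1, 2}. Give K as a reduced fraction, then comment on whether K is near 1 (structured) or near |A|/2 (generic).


|A| = 6.
Compute A + A by enumerating all 36 pairs.
A + A = {-6, -5, -4, -3, -2, -1, 0, 1, 2, 3, 4}, so |A + A| = 11.
K = |A + A| / |A| = 11/6 (already in lowest terms) ≈ 1.8333.
Reference: AP of size 6 gives K = 11/6 ≈ 1.8333; a fully generic set of size 6 gives K ≈ 3.5000.

|A| = 6, |A + A| = 11, K = 11/6.


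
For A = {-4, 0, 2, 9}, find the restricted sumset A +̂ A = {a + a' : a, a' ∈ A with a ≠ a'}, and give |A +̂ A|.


Restricted sumset: A +̂ A = {a + a' : a ∈ A, a' ∈ A, a ≠ a'}.
Equivalently, take A + A and drop any sum 2a that is achievable ONLY as a + a for a ∈ A (i.e. sums representable only with equal summands).
Enumerate pairs (a, a') with a < a' (symmetric, so each unordered pair gives one sum; this covers all a ≠ a'):
  -4 + 0 = -4
  -4 + 2 = -2
  -4 + 9 = 5
  0 + 2 = 2
  0 + 9 = 9
  2 + 9 = 11
Collected distinct sums: {-4, -2, 2, 5, 9, 11}
|A +̂ A| = 6
(Reference bound: |A +̂ A| ≥ 2|A| - 3 for |A| ≥ 2, with |A| = 4 giving ≥ 5.)

|A +̂ A| = 6


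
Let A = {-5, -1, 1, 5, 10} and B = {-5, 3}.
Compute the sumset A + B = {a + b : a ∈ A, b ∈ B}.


A + B = {a + b : a ∈ A, b ∈ B}.
Enumerate all |A|·|B| = 5·2 = 10 pairs (a, b) and collect distinct sums.
a = -5: -5+-5=-10, -5+3=-2
a = -1: -1+-5=-6, -1+3=2
a = 1: 1+-5=-4, 1+3=4
a = 5: 5+-5=0, 5+3=8
a = 10: 10+-5=5, 10+3=13
Collecting distinct sums: A + B = {-10, -6, -4, -2, 0, 2, 4, 5, 8, 13}
|A + B| = 10

A + B = {-10, -6, -4, -2, 0, 2, 4, 5, 8, 13}


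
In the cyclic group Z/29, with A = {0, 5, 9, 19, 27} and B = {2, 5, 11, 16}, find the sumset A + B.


Work in Z/29Z: reduce every sum a + b modulo 29.
Enumerate all 20 pairs:
a = 0: 0+2=2, 0+5=5, 0+11=11, 0+16=16
a = 5: 5+2=7, 5+5=10, 5+11=16, 5+16=21
a = 9: 9+2=11, 9+5=14, 9+11=20, 9+16=25
a = 19: 19+2=21, 19+5=24, 19+11=1, 19+16=6
a = 27: 27+2=0, 27+5=3, 27+11=9, 27+16=14
Distinct residues collected: {0, 1, 2, 3, 5, 6, 7, 9, 10, 11, 14, 16, 20, 21, 24, 25}
|A + B| = 16 (out of 29 total residues).

A + B = {0, 1, 2, 3, 5, 6, 7, 9, 10, 11, 14, 16, 20, 21, 24, 25}


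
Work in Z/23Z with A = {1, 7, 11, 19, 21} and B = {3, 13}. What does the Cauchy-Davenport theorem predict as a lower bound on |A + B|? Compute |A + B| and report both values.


Cauchy-Davenport: |A + B| ≥ min(p, |A| + |B| - 1) for A, B nonempty in Z/pZ.
|A| = 5, |B| = 2, p = 23.
CD lower bound = min(23, 5 + 2 - 1) = min(23, 6) = 6.
Compute A + B mod 23 directly:
a = 1: 1+3=4, 1+13=14
a = 7: 7+3=10, 7+13=20
a = 11: 11+3=14, 11+13=1
a = 19: 19+3=22, 19+13=9
a = 21: 21+3=1, 21+13=11
A + B = {1, 4, 9, 10, 11, 14, 20, 22}, so |A + B| = 8.
Verify: 8 ≥ 6? Yes ✓.

CD lower bound = 6, actual |A + B| = 8.


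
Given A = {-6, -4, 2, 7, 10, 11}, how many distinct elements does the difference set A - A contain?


A - A = {a - a' : a, a' ∈ A}; |A| = 6.
Bounds: 2|A|-1 ≤ |A - A| ≤ |A|² - |A| + 1, i.e. 11 ≤ |A - A| ≤ 31.
Note: 0 ∈ A - A always (from a - a). The set is symmetric: if d ∈ A - A then -d ∈ A - A.
Enumerate nonzero differences d = a - a' with a > a' (then include -d):
Positive differences: {1, 2, 3, 4, 5, 6, 8, 9, 11, 13, 14, 15, 16, 17}
Full difference set: {0} ∪ (positive diffs) ∪ (negative diffs).
|A - A| = 1 + 2·14 = 29 (matches direct enumeration: 29).

|A - A| = 29


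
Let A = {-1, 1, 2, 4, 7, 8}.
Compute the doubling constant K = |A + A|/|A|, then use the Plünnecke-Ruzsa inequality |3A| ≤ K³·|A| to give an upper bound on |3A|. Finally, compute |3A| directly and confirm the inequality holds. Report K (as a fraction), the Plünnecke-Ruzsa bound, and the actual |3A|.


|A| = 6.
Step 1: Compute A + A by enumerating all 36 pairs.
A + A = {-2, 0, 1, 2, 3, 4, 5, 6, 7, 8, 9, 10, 11, 12, 14, 15, 16}, so |A + A| = 17.
Step 2: Doubling constant K = |A + A|/|A| = 17/6 = 17/6 ≈ 2.8333.
Step 3: Plünnecke-Ruzsa gives |3A| ≤ K³·|A| = (2.8333)³ · 6 ≈ 136.4722.
Step 4: Compute 3A = A + A + A directly by enumerating all triples (a,b,c) ∈ A³; |3A| = 27.
Step 5: Check 27 ≤ 136.4722? Yes ✓.

K = 17/6, Plünnecke-Ruzsa bound K³|A| ≈ 136.4722, |3A| = 27, inequality holds.


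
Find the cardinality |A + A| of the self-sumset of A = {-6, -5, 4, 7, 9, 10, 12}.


A + A = {a + a' : a, a' ∈ A}; |A| = 7.
General bounds: 2|A| - 1 ≤ |A + A| ≤ |A|(|A|+1)/2, i.e. 13 ≤ |A + A| ≤ 28.
Lower bound 2|A|-1 is attained iff A is an arithmetic progression.
Enumerate sums a + a' for a ≤ a' (symmetric, so this suffices):
a = -6: -6+-6=-12, -6+-5=-11, -6+4=-2, -6+7=1, -6+9=3, -6+10=4, -6+12=6
a = -5: -5+-5=-10, -5+4=-1, -5+7=2, -5+9=4, -5+10=5, -5+12=7
a = 4: 4+4=8, 4+7=11, 4+9=13, 4+10=14, 4+12=16
a = 7: 7+7=14, 7+9=16, 7+10=17, 7+12=19
a = 9: 9+9=18, 9+10=19, 9+12=21
a = 10: 10+10=20, 10+12=22
a = 12: 12+12=24
Distinct sums: {-12, -11, -10, -2, -1, 1, 2, 3, 4, 5, 6, 7, 8, 11, 13, 14, 16, 17, 18, 19, 20, 21, 22, 24}
|A + A| = 24

|A + A| = 24


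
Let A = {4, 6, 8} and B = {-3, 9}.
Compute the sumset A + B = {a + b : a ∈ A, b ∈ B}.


A + B = {a + b : a ∈ A, b ∈ B}.
Enumerate all |A|·|B| = 3·2 = 6 pairs (a, b) and collect distinct sums.
a = 4: 4+-3=1, 4+9=13
a = 6: 6+-3=3, 6+9=15
a = 8: 8+-3=5, 8+9=17
Collecting distinct sums: A + B = {1, 3, 5, 13, 15, 17}
|A + B| = 6

A + B = {1, 3, 5, 13, 15, 17}


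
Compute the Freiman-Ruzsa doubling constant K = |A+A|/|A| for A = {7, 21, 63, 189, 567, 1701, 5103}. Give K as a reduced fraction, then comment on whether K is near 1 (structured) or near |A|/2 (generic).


|A| = 7.
Compute A + A by enumerating all 49 pairs.
A + A = {14, 28, 42, 70, 84, 126, 196, 210, 252, 378, 574, 588, 630, 756, 1134, 1708, 1722, 1764, 1890, 2268, 3402, 5110, 5124, 5166, 5292, 5670, 6804, 10206}, so |A + A| = 28.
K = |A + A| / |A| = 28/7 = 4/1 ≈ 4.0000.
Reference: AP of size 7 gives K = 13/7 ≈ 1.8571; a fully generic set of size 7 gives K ≈ 4.0000.

|A| = 7, |A + A| = 28, K = 28/7 = 4/1.


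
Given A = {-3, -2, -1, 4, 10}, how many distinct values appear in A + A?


A + A = {a + a' : a, a' ∈ A}; |A| = 5.
General bounds: 2|A| - 1 ≤ |A + A| ≤ |A|(|A|+1)/2, i.e. 9 ≤ |A + A| ≤ 15.
Lower bound 2|A|-1 is attained iff A is an arithmetic progression.
Enumerate sums a + a' for a ≤ a' (symmetric, so this suffices):
a = -3: -3+-3=-6, -3+-2=-5, -3+-1=-4, -3+4=1, -3+10=7
a = -2: -2+-2=-4, -2+-1=-3, -2+4=2, -2+10=8
a = -1: -1+-1=-2, -1+4=3, -1+10=9
a = 4: 4+4=8, 4+10=14
a = 10: 10+10=20
Distinct sums: {-6, -5, -4, -3, -2, 1, 2, 3, 7, 8, 9, 14, 20}
|A + A| = 13

|A + A| = 13


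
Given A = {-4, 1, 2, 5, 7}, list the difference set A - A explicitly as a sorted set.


A - A = {a - a' : a, a' ∈ A}.
Compute a - a' for each ordered pair (a, a'):
a = -4: -4--4=0, -4-1=-5, -4-2=-6, -4-5=-9, -4-7=-11
a = 1: 1--4=5, 1-1=0, 1-2=-1, 1-5=-4, 1-7=-6
a = 2: 2--4=6, 2-1=1, 2-2=0, 2-5=-3, 2-7=-5
a = 5: 5--4=9, 5-1=4, 5-2=3, 5-5=0, 5-7=-2
a = 7: 7--4=11, 7-1=6, 7-2=5, 7-5=2, 7-7=0
Collecting distinct values (and noting 0 appears from a-a):
A - A = {-11, -9, -6, -5, -4, -3, -2, -1, 0, 1, 2, 3, 4, 5, 6, 9, 11}
|A - A| = 17

A - A = {-11, -9, -6, -5, -4, -3, -2, -1, 0, 1, 2, 3, 4, 5, 6, 9, 11}


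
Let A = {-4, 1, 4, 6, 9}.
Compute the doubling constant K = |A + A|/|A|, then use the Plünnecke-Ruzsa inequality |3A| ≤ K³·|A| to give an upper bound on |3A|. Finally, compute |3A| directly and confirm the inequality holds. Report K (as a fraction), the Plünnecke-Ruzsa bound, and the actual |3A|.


|A| = 5.
Step 1: Compute A + A by enumerating all 25 pairs.
A + A = {-8, -3, 0, 2, 5, 7, 8, 10, 12, 13, 15, 18}, so |A + A| = 12.
Step 2: Doubling constant K = |A + A|/|A| = 12/5 = 12/5 ≈ 2.4000.
Step 3: Plünnecke-Ruzsa gives |3A| ≤ K³·|A| = (2.4000)³ · 5 ≈ 69.1200.
Step 4: Compute 3A = A + A + A directly by enumerating all triples (a,b,c) ∈ A³; |3A| = 22.
Step 5: Check 22 ≤ 69.1200? Yes ✓.

K = 12/5, Plünnecke-Ruzsa bound K³|A| ≈ 69.1200, |3A| = 22, inequality holds.


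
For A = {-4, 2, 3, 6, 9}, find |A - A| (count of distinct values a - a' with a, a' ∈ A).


A - A = {a - a' : a, a' ∈ A}; |A| = 5.
Bounds: 2|A|-1 ≤ |A - A| ≤ |A|² - |A| + 1, i.e. 9 ≤ |A - A| ≤ 21.
Note: 0 ∈ A - A always (from a - a). The set is symmetric: if d ∈ A - A then -d ∈ A - A.
Enumerate nonzero differences d = a - a' with a > a' (then include -d):
Positive differences: {1, 3, 4, 6, 7, 10, 13}
Full difference set: {0} ∪ (positive diffs) ∪ (negative diffs).
|A - A| = 1 + 2·7 = 15 (matches direct enumeration: 15).

|A - A| = 15


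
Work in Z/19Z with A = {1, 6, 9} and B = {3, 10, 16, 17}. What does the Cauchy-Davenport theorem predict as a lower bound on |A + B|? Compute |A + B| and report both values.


Cauchy-Davenport: |A + B| ≥ min(p, |A| + |B| - 1) for A, B nonempty in Z/pZ.
|A| = 3, |B| = 4, p = 19.
CD lower bound = min(19, 3 + 4 - 1) = min(19, 6) = 6.
Compute A + B mod 19 directly:
a = 1: 1+3=4, 1+10=11, 1+16=17, 1+17=18
a = 6: 6+3=9, 6+10=16, 6+16=3, 6+17=4
a = 9: 9+3=12, 9+10=0, 9+16=6, 9+17=7
A + B = {0, 3, 4, 6, 7, 9, 11, 12, 16, 17, 18}, so |A + B| = 11.
Verify: 11 ≥ 6? Yes ✓.

CD lower bound = 6, actual |A + B| = 11.


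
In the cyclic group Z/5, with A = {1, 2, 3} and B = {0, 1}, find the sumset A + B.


Work in Z/5Z: reduce every sum a + b modulo 5.
Enumerate all 6 pairs:
a = 1: 1+0=1, 1+1=2
a = 2: 2+0=2, 2+1=3
a = 3: 3+0=3, 3+1=4
Distinct residues collected: {1, 2, 3, 4}
|A + B| = 4 (out of 5 total residues).

A + B = {1, 2, 3, 4}


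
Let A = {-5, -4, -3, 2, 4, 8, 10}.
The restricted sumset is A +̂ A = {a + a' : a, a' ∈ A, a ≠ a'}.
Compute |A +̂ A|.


Restricted sumset: A +̂ A = {a + a' : a ∈ A, a' ∈ A, a ≠ a'}.
Equivalently, take A + A and drop any sum 2a that is achievable ONLY as a + a for a ∈ A (i.e. sums representable only with equal summands).
Enumerate pairs (a, a') with a < a' (symmetric, so each unordered pair gives one sum; this covers all a ≠ a'):
  -5 + -4 = -9
  -5 + -3 = -8
  -5 + 2 = -3
  -5 + 4 = -1
  -5 + 8 = 3
  -5 + 10 = 5
  -4 + -3 = -7
  -4 + 2 = -2
  -4 + 4 = 0
  -4 + 8 = 4
  -4 + 10 = 6
  -3 + 2 = -1
  -3 + 4 = 1
  -3 + 8 = 5
  -3 + 10 = 7
  2 + 4 = 6
  2 + 8 = 10
  2 + 10 = 12
  4 + 8 = 12
  4 + 10 = 14
  8 + 10 = 18
Collected distinct sums: {-9, -8, -7, -3, -2, -1, 0, 1, 3, 4, 5, 6, 7, 10, 12, 14, 18}
|A +̂ A| = 17
(Reference bound: |A +̂ A| ≥ 2|A| - 3 for |A| ≥ 2, with |A| = 7 giving ≥ 11.)

|A +̂ A| = 17


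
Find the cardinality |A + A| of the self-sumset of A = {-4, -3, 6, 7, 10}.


A + A = {a + a' : a, a' ∈ A}; |A| = 5.
General bounds: 2|A| - 1 ≤ |A + A| ≤ |A|(|A|+1)/2, i.e. 9 ≤ |A + A| ≤ 15.
Lower bound 2|A|-1 is attained iff A is an arithmetic progression.
Enumerate sums a + a' for a ≤ a' (symmetric, so this suffices):
a = -4: -4+-4=-8, -4+-3=-7, -4+6=2, -4+7=3, -4+10=6
a = -3: -3+-3=-6, -3+6=3, -3+7=4, -3+10=7
a = 6: 6+6=12, 6+7=13, 6+10=16
a = 7: 7+7=14, 7+10=17
a = 10: 10+10=20
Distinct sums: {-8, -7, -6, 2, 3, 4, 6, 7, 12, 13, 14, 16, 17, 20}
|A + A| = 14

|A + A| = 14


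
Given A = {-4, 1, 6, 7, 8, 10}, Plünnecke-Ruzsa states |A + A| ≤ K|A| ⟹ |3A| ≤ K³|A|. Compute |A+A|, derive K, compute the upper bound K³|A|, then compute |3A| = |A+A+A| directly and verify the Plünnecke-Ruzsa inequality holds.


|A| = 6.
Step 1: Compute A + A by enumerating all 36 pairs.
A + A = {-8, -3, 2, 3, 4, 6, 7, 8, 9, 11, 12, 13, 14, 15, 16, 17, 18, 20}, so |A + A| = 18.
Step 2: Doubling constant K = |A + A|/|A| = 18/6 = 18/6 ≈ 3.0000.
Step 3: Plünnecke-Ruzsa gives |3A| ≤ K³·|A| = (3.0000)³ · 6 ≈ 162.0000.
Step 4: Compute 3A = A + A + A directly by enumerating all triples (a,b,c) ∈ A³; |3A| = 32.
Step 5: Check 32 ≤ 162.0000? Yes ✓.

K = 18/6, Plünnecke-Ruzsa bound K³|A| ≈ 162.0000, |3A| = 32, inequality holds.


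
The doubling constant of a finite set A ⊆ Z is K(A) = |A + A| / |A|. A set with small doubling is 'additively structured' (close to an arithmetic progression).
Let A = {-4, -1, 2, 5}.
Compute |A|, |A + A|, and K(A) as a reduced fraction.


|A| = 4.
Compute A + A by enumerating all 16 pairs.
A + A = {-8, -5, -2, 1, 4, 7, 10}, so |A + A| = 7.
K = |A + A| / |A| = 7/4 (already in lowest terms) ≈ 1.7500.
Reference: AP of size 4 gives K = 7/4 ≈ 1.7500; a fully generic set of size 4 gives K ≈ 2.5000.

|A| = 4, |A + A| = 7, K = 7/4.


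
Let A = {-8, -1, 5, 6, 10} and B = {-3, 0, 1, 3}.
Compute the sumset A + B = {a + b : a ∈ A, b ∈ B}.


A + B = {a + b : a ∈ A, b ∈ B}.
Enumerate all |A|·|B| = 5·4 = 20 pairs (a, b) and collect distinct sums.
a = -8: -8+-3=-11, -8+0=-8, -8+1=-7, -8+3=-5
a = -1: -1+-3=-4, -1+0=-1, -1+1=0, -1+3=2
a = 5: 5+-3=2, 5+0=5, 5+1=6, 5+3=8
a = 6: 6+-3=3, 6+0=6, 6+1=7, 6+3=9
a = 10: 10+-3=7, 10+0=10, 10+1=11, 10+3=13
Collecting distinct sums: A + B = {-11, -8, -7, -5, -4, -1, 0, 2, 3, 5, 6, 7, 8, 9, 10, 11, 13}
|A + B| = 17

A + B = {-11, -8, -7, -5, -4, -1, 0, 2, 3, 5, 6, 7, 8, 9, 10, 11, 13}


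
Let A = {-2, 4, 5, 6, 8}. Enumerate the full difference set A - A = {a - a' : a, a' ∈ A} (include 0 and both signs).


A - A = {a - a' : a, a' ∈ A}.
Compute a - a' for each ordered pair (a, a'):
a = -2: -2--2=0, -2-4=-6, -2-5=-7, -2-6=-8, -2-8=-10
a = 4: 4--2=6, 4-4=0, 4-5=-1, 4-6=-2, 4-8=-4
a = 5: 5--2=7, 5-4=1, 5-5=0, 5-6=-1, 5-8=-3
a = 6: 6--2=8, 6-4=2, 6-5=1, 6-6=0, 6-8=-2
a = 8: 8--2=10, 8-4=4, 8-5=3, 8-6=2, 8-8=0
Collecting distinct values (and noting 0 appears from a-a):
A - A = {-10, -8, -7, -6, -4, -3, -2, -1, 0, 1, 2, 3, 4, 6, 7, 8, 10}
|A - A| = 17

A - A = {-10, -8, -7, -6, -4, -3, -2, -1, 0, 1, 2, 3, 4, 6, 7, 8, 10}


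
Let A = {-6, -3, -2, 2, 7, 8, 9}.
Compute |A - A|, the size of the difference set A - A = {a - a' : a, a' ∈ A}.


A - A = {a - a' : a, a' ∈ A}; |A| = 7.
Bounds: 2|A|-1 ≤ |A - A| ≤ |A|² - |A| + 1, i.e. 13 ≤ |A - A| ≤ 43.
Note: 0 ∈ A - A always (from a - a). The set is symmetric: if d ∈ A - A then -d ∈ A - A.
Enumerate nonzero differences d = a - a' with a > a' (then include -d):
Positive differences: {1, 2, 3, 4, 5, 6, 7, 8, 9, 10, 11, 12, 13, 14, 15}
Full difference set: {0} ∪ (positive diffs) ∪ (negative diffs).
|A - A| = 1 + 2·15 = 31 (matches direct enumeration: 31).

|A - A| = 31


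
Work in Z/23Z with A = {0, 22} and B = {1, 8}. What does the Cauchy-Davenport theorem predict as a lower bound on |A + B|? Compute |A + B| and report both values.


Cauchy-Davenport: |A + B| ≥ min(p, |A| + |B| - 1) for A, B nonempty in Z/pZ.
|A| = 2, |B| = 2, p = 23.
CD lower bound = min(23, 2 + 2 - 1) = min(23, 3) = 3.
Compute A + B mod 23 directly:
a = 0: 0+1=1, 0+8=8
a = 22: 22+1=0, 22+8=7
A + B = {0, 1, 7, 8}, so |A + B| = 4.
Verify: 4 ≥ 3? Yes ✓.

CD lower bound = 3, actual |A + B| = 4.


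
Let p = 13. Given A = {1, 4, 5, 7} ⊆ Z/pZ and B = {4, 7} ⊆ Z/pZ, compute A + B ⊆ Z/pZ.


Work in Z/13Z: reduce every sum a + b modulo 13.
Enumerate all 8 pairs:
a = 1: 1+4=5, 1+7=8
a = 4: 4+4=8, 4+7=11
a = 5: 5+4=9, 5+7=12
a = 7: 7+4=11, 7+7=1
Distinct residues collected: {1, 5, 8, 9, 11, 12}
|A + B| = 6 (out of 13 total residues).

A + B = {1, 5, 8, 9, 11, 12}


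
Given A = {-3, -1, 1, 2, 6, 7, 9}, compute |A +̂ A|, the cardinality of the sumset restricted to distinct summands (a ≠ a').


Restricted sumset: A +̂ A = {a + a' : a ∈ A, a' ∈ A, a ≠ a'}.
Equivalently, take A + A and drop any sum 2a that is achievable ONLY as a + a for a ∈ A (i.e. sums representable only with equal summands).
Enumerate pairs (a, a') with a < a' (symmetric, so each unordered pair gives one sum; this covers all a ≠ a'):
  -3 + -1 = -4
  -3 + 1 = -2
  -3 + 2 = -1
  -3 + 6 = 3
  -3 + 7 = 4
  -3 + 9 = 6
  -1 + 1 = 0
  -1 + 2 = 1
  -1 + 6 = 5
  -1 + 7 = 6
  -1 + 9 = 8
  1 + 2 = 3
  1 + 6 = 7
  1 + 7 = 8
  1 + 9 = 10
  2 + 6 = 8
  2 + 7 = 9
  2 + 9 = 11
  6 + 7 = 13
  6 + 9 = 15
  7 + 9 = 16
Collected distinct sums: {-4, -2, -1, 0, 1, 3, 4, 5, 6, 7, 8, 9, 10, 11, 13, 15, 16}
|A +̂ A| = 17
(Reference bound: |A +̂ A| ≥ 2|A| - 3 for |A| ≥ 2, with |A| = 7 giving ≥ 11.)

|A +̂ A| = 17


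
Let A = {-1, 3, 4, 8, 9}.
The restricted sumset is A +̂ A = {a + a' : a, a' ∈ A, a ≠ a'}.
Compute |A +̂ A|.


Restricted sumset: A +̂ A = {a + a' : a ∈ A, a' ∈ A, a ≠ a'}.
Equivalently, take A + A and drop any sum 2a that is achievable ONLY as a + a for a ∈ A (i.e. sums representable only with equal summands).
Enumerate pairs (a, a') with a < a' (symmetric, so each unordered pair gives one sum; this covers all a ≠ a'):
  -1 + 3 = 2
  -1 + 4 = 3
  -1 + 8 = 7
  -1 + 9 = 8
  3 + 4 = 7
  3 + 8 = 11
  3 + 9 = 12
  4 + 8 = 12
  4 + 9 = 13
  8 + 9 = 17
Collected distinct sums: {2, 3, 7, 8, 11, 12, 13, 17}
|A +̂ A| = 8
(Reference bound: |A +̂ A| ≥ 2|A| - 3 for |A| ≥ 2, with |A| = 5 giving ≥ 7.)

|A +̂ A| = 8


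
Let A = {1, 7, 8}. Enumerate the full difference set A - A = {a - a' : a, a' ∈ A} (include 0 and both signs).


A - A = {a - a' : a, a' ∈ A}.
Compute a - a' for each ordered pair (a, a'):
a = 1: 1-1=0, 1-7=-6, 1-8=-7
a = 7: 7-1=6, 7-7=0, 7-8=-1
a = 8: 8-1=7, 8-7=1, 8-8=0
Collecting distinct values (and noting 0 appears from a-a):
A - A = {-7, -6, -1, 0, 1, 6, 7}
|A - A| = 7

A - A = {-7, -6, -1, 0, 1, 6, 7}


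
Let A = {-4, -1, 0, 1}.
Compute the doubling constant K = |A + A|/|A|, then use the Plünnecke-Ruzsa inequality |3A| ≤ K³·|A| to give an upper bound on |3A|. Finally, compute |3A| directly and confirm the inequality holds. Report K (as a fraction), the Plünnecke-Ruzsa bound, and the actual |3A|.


|A| = 4.
Step 1: Compute A + A by enumerating all 16 pairs.
A + A = {-8, -5, -4, -3, -2, -1, 0, 1, 2}, so |A + A| = 9.
Step 2: Doubling constant K = |A + A|/|A| = 9/4 = 9/4 ≈ 2.2500.
Step 3: Plünnecke-Ruzsa gives |3A| ≤ K³·|A| = (2.2500)³ · 4 ≈ 45.5625.
Step 4: Compute 3A = A + A + A directly by enumerating all triples (a,b,c) ∈ A³; |3A| = 14.
Step 5: Check 14 ≤ 45.5625? Yes ✓.

K = 9/4, Plünnecke-Ruzsa bound K³|A| ≈ 45.5625, |3A| = 14, inequality holds.


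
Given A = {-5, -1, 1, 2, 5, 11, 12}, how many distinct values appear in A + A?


A + A = {a + a' : a, a' ∈ A}; |A| = 7.
General bounds: 2|A| - 1 ≤ |A + A| ≤ |A|(|A|+1)/2, i.e. 13 ≤ |A + A| ≤ 28.
Lower bound 2|A|-1 is attained iff A is an arithmetic progression.
Enumerate sums a + a' for a ≤ a' (symmetric, so this suffices):
a = -5: -5+-5=-10, -5+-1=-6, -5+1=-4, -5+2=-3, -5+5=0, -5+11=6, -5+12=7
a = -1: -1+-1=-2, -1+1=0, -1+2=1, -1+5=4, -1+11=10, -1+12=11
a = 1: 1+1=2, 1+2=3, 1+5=6, 1+11=12, 1+12=13
a = 2: 2+2=4, 2+5=7, 2+11=13, 2+12=14
a = 5: 5+5=10, 5+11=16, 5+12=17
a = 11: 11+11=22, 11+12=23
a = 12: 12+12=24
Distinct sums: {-10, -6, -4, -3, -2, 0, 1, 2, 3, 4, 6, 7, 10, 11, 12, 13, 14, 16, 17, 22, 23, 24}
|A + A| = 22

|A + A| = 22


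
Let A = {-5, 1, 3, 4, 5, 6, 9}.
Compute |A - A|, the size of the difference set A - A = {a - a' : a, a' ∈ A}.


A - A = {a - a' : a, a' ∈ A}; |A| = 7.
Bounds: 2|A|-1 ≤ |A - A| ≤ |A|² - |A| + 1, i.e. 13 ≤ |A - A| ≤ 43.
Note: 0 ∈ A - A always (from a - a). The set is symmetric: if d ∈ A - A then -d ∈ A - A.
Enumerate nonzero differences d = a - a' with a > a' (then include -d):
Positive differences: {1, 2, 3, 4, 5, 6, 8, 9, 10, 11, 14}
Full difference set: {0} ∪ (positive diffs) ∪ (negative diffs).
|A - A| = 1 + 2·11 = 23 (matches direct enumeration: 23).

|A - A| = 23


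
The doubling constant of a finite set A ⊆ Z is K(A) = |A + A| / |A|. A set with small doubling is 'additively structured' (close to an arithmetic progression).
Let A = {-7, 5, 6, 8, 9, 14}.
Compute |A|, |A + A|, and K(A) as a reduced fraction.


|A| = 6.
Compute A + A by enumerating all 36 pairs.
A + A = {-14, -2, -1, 1, 2, 7, 10, 11, 12, 13, 14, 15, 16, 17, 18, 19, 20, 22, 23, 28}, so |A + A| = 20.
K = |A + A| / |A| = 20/6 = 10/3 ≈ 3.3333.
Reference: AP of size 6 gives K = 11/6 ≈ 1.8333; a fully generic set of size 6 gives K ≈ 3.5000.

|A| = 6, |A + A| = 20, K = 20/6 = 10/3.


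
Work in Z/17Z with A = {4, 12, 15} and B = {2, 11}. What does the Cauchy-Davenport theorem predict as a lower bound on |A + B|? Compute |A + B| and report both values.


Cauchy-Davenport: |A + B| ≥ min(p, |A| + |B| - 1) for A, B nonempty in Z/pZ.
|A| = 3, |B| = 2, p = 17.
CD lower bound = min(17, 3 + 2 - 1) = min(17, 4) = 4.
Compute A + B mod 17 directly:
a = 4: 4+2=6, 4+11=15
a = 12: 12+2=14, 12+11=6
a = 15: 15+2=0, 15+11=9
A + B = {0, 6, 9, 14, 15}, so |A + B| = 5.
Verify: 5 ≥ 4? Yes ✓.

CD lower bound = 4, actual |A + B| = 5.


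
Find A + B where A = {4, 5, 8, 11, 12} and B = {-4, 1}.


A + B = {a + b : a ∈ A, b ∈ B}.
Enumerate all |A|·|B| = 5·2 = 10 pairs (a, b) and collect distinct sums.
a = 4: 4+-4=0, 4+1=5
a = 5: 5+-4=1, 5+1=6
a = 8: 8+-4=4, 8+1=9
a = 11: 11+-4=7, 11+1=12
a = 12: 12+-4=8, 12+1=13
Collecting distinct sums: A + B = {0, 1, 4, 5, 6, 7, 8, 9, 12, 13}
|A + B| = 10

A + B = {0, 1, 4, 5, 6, 7, 8, 9, 12, 13}


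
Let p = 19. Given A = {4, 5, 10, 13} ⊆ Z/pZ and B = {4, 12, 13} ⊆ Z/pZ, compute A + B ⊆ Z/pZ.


Work in Z/19Z: reduce every sum a + b modulo 19.
Enumerate all 12 pairs:
a = 4: 4+4=8, 4+12=16, 4+13=17
a = 5: 5+4=9, 5+12=17, 5+13=18
a = 10: 10+4=14, 10+12=3, 10+13=4
a = 13: 13+4=17, 13+12=6, 13+13=7
Distinct residues collected: {3, 4, 6, 7, 8, 9, 14, 16, 17, 18}
|A + B| = 10 (out of 19 total residues).

A + B = {3, 4, 6, 7, 8, 9, 14, 16, 17, 18}


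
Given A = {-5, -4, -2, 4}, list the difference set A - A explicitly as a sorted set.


A - A = {a - a' : a, a' ∈ A}.
Compute a - a' for each ordered pair (a, a'):
a = -5: -5--5=0, -5--4=-1, -5--2=-3, -5-4=-9
a = -4: -4--5=1, -4--4=0, -4--2=-2, -4-4=-8
a = -2: -2--5=3, -2--4=2, -2--2=0, -2-4=-6
a = 4: 4--5=9, 4--4=8, 4--2=6, 4-4=0
Collecting distinct values (and noting 0 appears from a-a):
A - A = {-9, -8, -6, -3, -2, -1, 0, 1, 2, 3, 6, 8, 9}
|A - A| = 13

A - A = {-9, -8, -6, -3, -2, -1, 0, 1, 2, 3, 6, 8, 9}


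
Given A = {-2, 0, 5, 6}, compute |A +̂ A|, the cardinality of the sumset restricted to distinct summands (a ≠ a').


Restricted sumset: A +̂ A = {a + a' : a ∈ A, a' ∈ A, a ≠ a'}.
Equivalently, take A + A and drop any sum 2a that is achievable ONLY as a + a for a ∈ A (i.e. sums representable only with equal summands).
Enumerate pairs (a, a') with a < a' (symmetric, so each unordered pair gives one sum; this covers all a ≠ a'):
  -2 + 0 = -2
  -2 + 5 = 3
  -2 + 6 = 4
  0 + 5 = 5
  0 + 6 = 6
  5 + 6 = 11
Collected distinct sums: {-2, 3, 4, 5, 6, 11}
|A +̂ A| = 6
(Reference bound: |A +̂ A| ≥ 2|A| - 3 for |A| ≥ 2, with |A| = 4 giving ≥ 5.)

|A +̂ A| = 6
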